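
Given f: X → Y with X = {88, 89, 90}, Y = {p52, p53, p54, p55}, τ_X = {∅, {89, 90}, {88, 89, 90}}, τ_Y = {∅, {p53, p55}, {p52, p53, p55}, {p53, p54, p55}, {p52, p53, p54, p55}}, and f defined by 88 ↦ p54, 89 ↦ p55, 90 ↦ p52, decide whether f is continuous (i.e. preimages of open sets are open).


f is NOT continuous.

Compute f^{-1}(U) for each U ∈ τ_Y:
  U = ∅: f^{-1}(U) = ∅ ∈ τ_X ✓.
  U = {p53, p55}: f^{-1}(U) = {89} ∉ τ_X ✗.
  U = {p52, p53, p55}: f^{-1}(U) = {89, 90} ∈ τ_X ✓.
  U = {p53, p54, p55}: f^{-1}(U) = {88, 89} ∉ τ_X ✗.
  U = {p52, p53, p54, p55}: f^{-1}(U) = {88, 89, 90} ∈ τ_X ✓.
Found U = {p53, p55} with f^{-1}(U) = {89} not in τ_X. Therefore f is NOT continuous.


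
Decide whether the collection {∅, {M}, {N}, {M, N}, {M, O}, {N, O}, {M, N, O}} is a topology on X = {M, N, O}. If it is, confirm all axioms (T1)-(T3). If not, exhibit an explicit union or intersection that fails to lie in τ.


τ is NOT a topology on X.

Axiom (T1): ∅ ∈ τ? Yes; X ∈ τ? Yes.
Axiom (T2/T3): check pairwise unions and intersections of members of τ.
Counterexample for (T3): {M, O} ∩ {N, O} = {O} ∉ τ. Therefore τ is NOT a topology.


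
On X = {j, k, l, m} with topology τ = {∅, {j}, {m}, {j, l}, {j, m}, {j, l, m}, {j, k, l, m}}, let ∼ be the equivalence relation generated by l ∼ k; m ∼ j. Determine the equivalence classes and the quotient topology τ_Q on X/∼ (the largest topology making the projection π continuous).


X/∼ = {[j=m], [k=l]}; |τ_Q| = 3.

Equivalence classes: [j=m], [k=l].
Quotient map π: X → X/∼ sends j ↦ [j=m], k ↦ [k=l], l ↦ [k=l], m ↦ [j=m].
For each subset V ⊆ X/∼, compute π^{-1}(V) ⊆ X and check whether π^{-1}(V) ∈ τ. V is open in τ_Q iff π^{-1}(V) ∈ τ.
  V = {}: π^{-1}(V) = ∅ ∈ τ ✓.
  V = {[j=m]}: π^{-1}(V) = {j, m} ∈ τ ✓.
  V = {[k=l]}: π^{-1}(V) = {k, l} ∉ τ ✗.
  V = {[j=m], [k=l]}: π^{-1}(V) = {j, k, l, m} ∈ τ ✓.
Open sets in the quotient: τ_Q = {{}, {[j=m]}, {[j=m], [k=l]}} (3 elements).


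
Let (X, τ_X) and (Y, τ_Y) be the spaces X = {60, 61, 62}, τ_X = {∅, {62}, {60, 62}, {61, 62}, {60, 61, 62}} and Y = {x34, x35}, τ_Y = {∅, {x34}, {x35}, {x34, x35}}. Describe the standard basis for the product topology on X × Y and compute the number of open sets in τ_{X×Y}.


Basis B = {∅ × ∅, {62} × {x34}, {62} × {x35}, {60, 62} × {x34}, {60, 62} × {x35}, {61, 62} × {x34}, {61, 62} × {x35}, {62} × {x34, x35}, {60, 61, 62} × {x34}, {60, 61, 62} × {x35}, {60, 62} × {x34, x35}, {61, 62} × {x34, x35}, {60, 61, 62} × {x34, x35}}; |τ_{X×Y}| = 25.

Enumerate products U × V with U ∈ τ_X, V ∈ τ_Y (deduplicated):
  ∅ × ∅ = {} (∅)
  {62} × {x34} = {(62,x34)}
  {62} × {x35} = {(62,x35)}
  {60, 62} × {x34} = {(60,x34), (62,x34)}
  {60, 62} × {x35} = {(60,x35), (62,x35)}
  {61, 62} × {x34} = {(61,x34), (62,x34)}
  {61, 62} × {x35} = {(61,x35), (62,x35)}
  {62} × {x34, x35} = {(62,x34), (62,x35)}
  {60, 61, 62} × {x34} = {(60,x34), (61,x34), (62,x34)}
  {60, 61, 62} × {x35} = {(60,x35), (61,x35), (62,x35)}
  {60, 62} × {x34, x35} = {(60,x34), (60,x35), (62,x34), (62,x35)}
  {61, 62} × {x34, x35} = {(61,x34), (61,x35), (62,x34), (62,x35)}
  {60, 61, 62} × {x34, x35} = {(60,x34), (60,x35), (61,x34), (61,x35), (62,x34), (62,x35)}
These 13 distinct sets form the basis B.
Close under arbitrary unions to get τ_{X×Y}; counting gives |τ_{X×Y}| = 25.


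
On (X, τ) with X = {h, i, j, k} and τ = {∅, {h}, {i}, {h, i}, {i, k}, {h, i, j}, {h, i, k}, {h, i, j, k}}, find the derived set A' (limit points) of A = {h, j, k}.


A' = {j}

For each x ∈ X, list the open sets U ∈ τ with x ∈ U, then check whether U ∩ (A ∖ {x}) ≠ ∅ for every such U.
  x = h: open {h} ∋ x has {h} ∩ (A ∖ {h}) = ∅, so x is NOT a limit point.
  x = i: open {i} ∋ x has {i} ∩ (A ∖ {i}) = ∅, so x is NOT a limit point.
  x = j: opens ∋ x are {h, i, j}, {h, i, j, k}; each meets A ∖ {j}, so x IS a limit point.
  x = k: open {i, k} ∋ x has {i, k} ∩ (A ∖ {k}) = ∅, so x is NOT a limit point.
Collecting: A' = {j}.


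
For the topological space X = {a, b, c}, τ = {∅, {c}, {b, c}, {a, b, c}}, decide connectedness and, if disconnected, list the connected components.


(X, τ) is connected.

Find clopen sets (U ∈ τ with X ∖ U ∈ τ):
  U = ∅, X ∖ U = {a, b, c} — both open, so U is clopen.
  U = {a, b, c}, X ∖ U = ∅ — both open, so U is clopen.
Only trivial clopens (∅ and X) exist, so (X, τ) is connected.
Compute connected components by grouping points that agree on all clopens:
  component: {a, b, c}


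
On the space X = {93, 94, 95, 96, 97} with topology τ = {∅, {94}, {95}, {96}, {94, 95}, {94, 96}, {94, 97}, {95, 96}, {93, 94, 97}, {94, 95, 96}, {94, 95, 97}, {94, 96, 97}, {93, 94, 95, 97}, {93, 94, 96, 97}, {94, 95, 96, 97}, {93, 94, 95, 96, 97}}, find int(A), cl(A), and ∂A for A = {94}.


int(A) = {94}, cl(A) = {93, 94, 97}, ∂A = {93, 97}.

Closed sets in (X, τ) are complements of opens:
  closed(X, τ) = {∅, {93}, {95}, {96}, {93, 95}, {93, 96}, {93, 97}, {95, 96}, {93, 94, 97}, {93, 95, 96}, {93, 95, 97}, {93, 96, 97}, {93, 94, 95, 97}, {93, 94, 96, 97}, {93, 95, 96, 97}, {93, 94, 95, 96, 97}}.
int(A) = ⋃ {U ∈ τ : U ⊆ A}. Opens contained in A: ∅, {94}.
Taking the union of these: int(A) = {94}.
cl(A) = ⋂ {C closed : A ⊆ C}. Closed sets containing A: {93, 94, 97}, {93, 94, 95, 97}, {93, 94, 96, 97}, {93, 94, 95, 96, 97}.
Intersecting these: cl(A) = {93, 94, 97}.
∂A = cl(A) ∖ int(A) = {93, 94, 97} ∖ {94} = {93, 97}.


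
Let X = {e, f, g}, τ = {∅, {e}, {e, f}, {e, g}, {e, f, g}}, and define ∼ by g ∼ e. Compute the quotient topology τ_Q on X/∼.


X/∼ = {[e=g], [f]}; |τ_Q| = 3.

Equivalence classes: [e=g], [f].
Quotient map π: X → X/∼ sends e ↦ [e=g], f ↦ [f], g ↦ [e=g].
For each subset V ⊆ X/∼, compute π^{-1}(V) ⊆ X and check whether π^{-1}(V) ∈ τ. V is open in τ_Q iff π^{-1}(V) ∈ τ.
  V = {}: π^{-1}(V) = ∅ ∈ τ ✓.
  V = {[e=g]}: π^{-1}(V) = {e, g} ∈ τ ✓.
  V = {[f]}: π^{-1}(V) = {f} ∉ τ ✗.
  V = {[e=g], [f]}: π^{-1}(V) = {e, f, g} ∈ τ ✓.
Open sets in the quotient: τ_Q = {{}, {[e=g]}, {[e=g], [f]}} (3 elements).


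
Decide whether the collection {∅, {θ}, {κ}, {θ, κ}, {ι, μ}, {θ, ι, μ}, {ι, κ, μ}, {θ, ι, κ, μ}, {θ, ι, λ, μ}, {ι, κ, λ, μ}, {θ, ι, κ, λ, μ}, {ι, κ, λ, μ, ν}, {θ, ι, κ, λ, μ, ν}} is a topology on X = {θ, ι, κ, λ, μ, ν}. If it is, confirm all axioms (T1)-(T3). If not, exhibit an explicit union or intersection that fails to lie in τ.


τ is NOT a topology on X.

Axiom (T1): ∅ ∈ τ? Yes; X ∈ τ? Yes.
Axiom (T2/T3): check pairwise unions and intersections of members of τ.
Counterexample for (T3): {θ, ι, λ, μ} ∩ {ι, κ, λ, μ} = {ι, λ, μ} ∉ τ. Therefore τ is NOT a topology.


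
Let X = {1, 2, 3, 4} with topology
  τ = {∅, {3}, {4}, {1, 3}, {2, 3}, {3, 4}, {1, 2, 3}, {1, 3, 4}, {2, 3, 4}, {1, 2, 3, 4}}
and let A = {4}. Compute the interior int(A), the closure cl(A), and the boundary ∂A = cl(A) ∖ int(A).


int(A) = {4}, cl(A) = {4}, ∂A = ∅.

Closed sets in (X, τ) are complements of opens:
  closed(X, τ) = {∅, {1}, {2}, {4}, {1, 2}, {1, 4}, {2, 4}, {1, 2, 3}, {1, 2, 4}, {1, 2, 3, 4}}.
int(A) = ⋃ {U ∈ τ : U ⊆ A}. Opens contained in A: ∅, {4}.
Taking the union of these: int(A) = {4}.
cl(A) = ⋂ {C closed : A ⊆ C}. Closed sets containing A: {4}, {1, 4}, {2, 4}, {1, 2, 4}, {1, 2, 3, 4}.
Intersecting these: cl(A) = {4}.
∂A = cl(A) ∖ int(A) = {4} ∖ {4} = ∅.


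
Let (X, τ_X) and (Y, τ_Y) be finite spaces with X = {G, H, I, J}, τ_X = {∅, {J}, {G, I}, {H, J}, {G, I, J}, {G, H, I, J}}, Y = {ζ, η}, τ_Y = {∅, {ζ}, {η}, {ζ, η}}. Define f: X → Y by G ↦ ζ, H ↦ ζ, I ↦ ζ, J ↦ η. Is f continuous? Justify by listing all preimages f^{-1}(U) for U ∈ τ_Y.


f is NOT continuous.

Compute f^{-1}(U) for each U ∈ τ_Y:
  U = ∅: f^{-1}(U) = ∅ ∈ τ_X ✓.
  U = {ζ}: f^{-1}(U) = {G, H, I} ∉ τ_X ✗.
  U = {η}: f^{-1}(U) = {J} ∈ τ_X ✓.
  U = {ζ, η}: f^{-1}(U) = {G, H, I, J} ∈ τ_X ✓.
Found U = {ζ} with f^{-1}(U) = {G, H, I} not in τ_X. Therefore f is NOT continuous.


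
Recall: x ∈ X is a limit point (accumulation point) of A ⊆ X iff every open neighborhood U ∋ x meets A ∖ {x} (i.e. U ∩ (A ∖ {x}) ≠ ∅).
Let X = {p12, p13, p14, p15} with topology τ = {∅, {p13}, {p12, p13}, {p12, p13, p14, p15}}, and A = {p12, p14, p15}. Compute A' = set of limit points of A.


A' = {p14, p15}

For each x ∈ X, list the open sets U ∈ τ with x ∈ U, then check whether U ∩ (A ∖ {x}) ≠ ∅ for every such U.
  x = p12: open {p12, p13} ∋ x has {p12, p13} ∩ (A ∖ {p12}) = ∅, so x is NOT a limit point.
  x = p13: open {p13} ∋ x has {p13} ∩ (A ∖ {p13}) = ∅, so x is NOT a limit point.
  x = p14: opens ∋ x are {p12, p13, p14, p15}; each meets A ∖ {p14}, so x IS a limit point.
  x = p15: opens ∋ x are {p12, p13, p14, p15}; each meets A ∖ {p15}, so x IS a limit point.
Collecting: A' = {p14, p15}.


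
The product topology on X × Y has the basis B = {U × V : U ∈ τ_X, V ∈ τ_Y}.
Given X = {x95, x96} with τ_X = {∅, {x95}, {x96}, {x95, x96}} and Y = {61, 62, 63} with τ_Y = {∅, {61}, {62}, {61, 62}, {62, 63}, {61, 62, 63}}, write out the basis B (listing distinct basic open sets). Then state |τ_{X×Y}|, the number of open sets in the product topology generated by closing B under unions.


Basis B = {∅ × ∅, {x95} × {61}, {x95} × {62}, {x96} × {61}, {x96} × {62}, {x95} × {61, 62}, {x95, x96} × {61}, {x95} × {62, 63}, {x95, x96} × {62}, {x96} × {61, 62}, {x96} × {62, 63}, {x95} × {61, 62, 63}, {x96} × {61, 62, 63}, {x95, x96} × {61, 62}, {x95, x96} × {62, 63}, {x95, x96} × {61, 62, 63}}; |τ_{X×Y}| = 36.

Enumerate products U × V with U ∈ τ_X, V ∈ τ_Y (deduplicated):
  ∅ × ∅ = {} (∅)
  {x95} × {61} = {(x95,61)}
  {x95} × {62} = {(x95,62)}
  {x96} × {61} = {(x96,61)}
  {x96} × {62} = {(x96,62)}
  {x95} × {61, 62} = {(x95,61), (x95,62)}
  {x95, x96} × {61} = {(x95,61), (x96,61)}
  {x95} × {62, 63} = {(x95,62), (x95,63)}
  {x95, x96} × {62} = {(x95,62), (x96,62)}
  {x96} × {61, 62} = {(x96,61), (x96,62)}
  {x96} × {62, 63} = {(x96,62), (x96,63)}
  {x95} × {61, 62, 63} = {(x95,61), (x95,62), (x95,63)}
  {x96} × {61, 62, 63} = {(x96,61), (x96,62), (x96,63)}
  {x95, x96} × {61, 62} = {(x95,61), (x95,62), (x96,61), (x96,62)}
  {x95, x96} × {62, 63} = {(x95,62), (x95,63), (x96,62), (x96,63)}
  {x95, x96} × {61, 62, 63} = {(x95,61), (x95,62), (x95,63), (x96,61), (x96,62), (x96,63)}
These 16 distinct sets form the basis B.
Close under arbitrary unions to get τ_{X×Y}; counting gives |τ_{X×Y}| = 36.


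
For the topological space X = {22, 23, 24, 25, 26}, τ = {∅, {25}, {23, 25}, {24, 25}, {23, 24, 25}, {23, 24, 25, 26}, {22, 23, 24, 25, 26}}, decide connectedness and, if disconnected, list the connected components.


(X, τ) is connected.

Find clopen sets (U ∈ τ with X ∖ U ∈ τ):
  U = ∅, X ∖ U = {22, 23, 24, 25, 26} — both open, so U is clopen.
  U = {22, 23, 24, 25, 26}, X ∖ U = ∅ — both open, so U is clopen.
Only trivial clopens (∅ and X) exist, so (X, τ) is connected.
Compute connected components by grouping points that agree on all clopens:
  component: {22, 23, 24, 25, 26}


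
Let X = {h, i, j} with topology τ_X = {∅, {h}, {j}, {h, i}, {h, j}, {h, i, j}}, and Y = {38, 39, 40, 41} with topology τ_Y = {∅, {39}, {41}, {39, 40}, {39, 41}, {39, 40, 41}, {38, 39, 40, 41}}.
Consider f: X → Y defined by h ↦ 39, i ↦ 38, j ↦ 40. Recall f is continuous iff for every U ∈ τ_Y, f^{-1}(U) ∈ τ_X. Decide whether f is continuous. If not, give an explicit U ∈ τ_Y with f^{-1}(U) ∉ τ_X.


f IS continuous.

Compute f^{-1}(U) for each U ∈ τ_Y:
  U = ∅: f^{-1}(U) = ∅ ∈ τ_X ✓.
  U = {39}: f^{-1}(U) = {h} ∈ τ_X ✓.
  U = {41}: f^{-1}(U) = ∅ ∈ τ_X ✓.
  U = {39, 40}: f^{-1}(U) = {h, j} ∈ τ_X ✓.
  U = {39, 41}: f^{-1}(U) = {h} ∈ τ_X ✓.
  U = {39, 40, 41}: f^{-1}(U) = {h, j} ∈ τ_X ✓.
  U = {38, 39, 40, 41}: f^{-1}(U) = {h, i, j} ∈ τ_X ✓.
Every preimage lies in τ_X, so f IS continuous.


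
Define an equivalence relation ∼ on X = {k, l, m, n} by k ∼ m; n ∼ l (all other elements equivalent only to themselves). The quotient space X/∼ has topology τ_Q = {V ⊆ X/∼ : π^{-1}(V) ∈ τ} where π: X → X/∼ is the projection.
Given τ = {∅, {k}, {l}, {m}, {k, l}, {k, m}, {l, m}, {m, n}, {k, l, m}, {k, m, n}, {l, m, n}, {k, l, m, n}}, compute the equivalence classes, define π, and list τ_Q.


X/∼ = {[k=m], [l=n]}; |τ_Q| = 3.

Equivalence classes: [k=m], [l=n].
Quotient map π: X → X/∼ sends k ↦ [k=m], l ↦ [l=n], m ↦ [k=m], n ↦ [l=n].
For each subset V ⊆ X/∼, compute π^{-1}(V) ⊆ X and check whether π^{-1}(V) ∈ τ. V is open in τ_Q iff π^{-1}(V) ∈ τ.
  V = {}: π^{-1}(V) = ∅ ∈ τ ✓.
  V = {[k=m]}: π^{-1}(V) = {k, m} ∈ τ ✓.
  V = {[l=n]}: π^{-1}(V) = {l, n} ∉ τ ✗.
  V = {[k=m], [l=n]}: π^{-1}(V) = {k, l, m, n} ∈ τ ✓.
Open sets in the quotient: τ_Q = {{}, {[k=m]}, {[k=m], [l=n]}} (3 elements).


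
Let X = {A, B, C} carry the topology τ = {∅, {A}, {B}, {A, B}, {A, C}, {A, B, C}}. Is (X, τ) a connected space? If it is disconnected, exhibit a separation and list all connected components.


(X, τ) is disconnected; components = [{B}, {A, C}].

Find clopen sets (U ∈ τ with X ∖ U ∈ τ):
  U = ∅, X ∖ U = {A, B, C} — both open, so U is clopen.
  U = {B}, X ∖ U = {A, C} — both open, so U is clopen.
  U = {A, C}, X ∖ U = {B} — both open, so U is clopen.
  U = {A, B, C}, X ∖ U = ∅ — both open, so U is clopen.
Nontrivial clopen(s) exist: e.g. {B}. So (X, τ) is disconnected.
Compute connected components by grouping points that agree on all clopens:
  component: {B}
  component: {A, C}


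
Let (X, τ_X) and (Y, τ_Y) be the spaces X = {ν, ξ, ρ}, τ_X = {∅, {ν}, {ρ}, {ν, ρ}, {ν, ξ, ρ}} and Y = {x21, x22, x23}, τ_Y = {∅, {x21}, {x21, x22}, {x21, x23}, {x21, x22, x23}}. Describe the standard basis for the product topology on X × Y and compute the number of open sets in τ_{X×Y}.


Basis B = {∅ × ∅, {ν} × {x21}, {ρ} × {x21}, {ν} × {x21, x22}, {ν} × {x21, x23}, {ν, ρ} × {x21}, {ρ} × {x21, x22}, {ρ} × {x21, x23}, {ν} × {x21, x22, x23}, {ν, ξ, ρ} × {x21}, {ρ} × {x21, x22, x23}, {ν, ρ} × {x21, x22}, {ν, ρ} × {x21, x23}, {ν, ρ} × {x21, x22, x23}, {ν, ξ, ρ} × {x21, x22}, {ν, ξ, ρ} × {x21, x23}, {ν, ξ, ρ} × {x21, x22, x23}}; |τ_{X×Y}| = 50.

Enumerate products U × V with U ∈ τ_X, V ∈ τ_Y (deduplicated):
  ∅ × ∅ = {} (∅)
  {ν} × {x21} = {(ν,x21)}
  {ρ} × {x21} = {(ρ,x21)}
  {ν} × {x21, x22} = {(ν,x21), (ν,x22)}
  {ν} × {x21, x23} = {(ν,x21), (ν,x23)}
  {ν, ρ} × {x21} = {(ν,x21), (ρ,x21)}
  {ρ} × {x21, x22} = {(ρ,x21), (ρ,x22)}
  {ρ} × {x21, x23} = {(ρ,x21), (ρ,x23)}
  {ν} × {x21, x22, x23} = {(ν,x21), (ν,x22), (ν,x23)}
  {ν, ξ, ρ} × {x21} = {(ν,x21), (ξ,x21), (ρ,x21)}
  {ρ} × {x21, x22, x23} = {(ρ,x21), (ρ,x22), (ρ,x23)}
  {ν, ρ} × {x21, x22} = {(ν,x21), (ν,x22), (ρ,x21), (ρ,x22)}
  {ν, ρ} × {x21, x23} = {(ν,x21), (ν,x23), (ρ,x21), (ρ,x23)}
  {ν, ρ} × {x21, x22, x23} = {(ν,x21), (ν,x22), (ν,x23), (ρ,x21), (ρ,x22), (ρ,x23)}
  {ν, ξ, ρ} × {x21, x22} = {(ν,x21), (ν,x22), (ξ,x21), (ξ,x22), (ρ,x21), (ρ,x22)}
  {ν, ξ, ρ} × {x21, x23} = {(ν,x21), (ν,x23), (ξ,x21), (ξ,x23), (ρ,x21), (ρ,x23)}
  {ν, ξ, ρ} × {x21, x22, x23} = {(ν,x21), (ν,x22), (ν,x23), (ξ,x21), (ξ,x22), (ξ,x23), (ρ,x21), (ρ,x22), (ρ,x23)}
These 17 distinct sets form the basis B.
Close under arbitrary unions to get τ_{X×Y}; counting gives |τ_{X×Y}| = 50.


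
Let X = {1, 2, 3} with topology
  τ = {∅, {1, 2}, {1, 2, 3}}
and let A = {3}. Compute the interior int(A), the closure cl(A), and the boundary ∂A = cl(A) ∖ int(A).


int(A) = ∅, cl(A) = {3}, ∂A = {3}.

Closed sets in (X, τ) are complements of opens:
  closed(X, τ) = {∅, {3}, {1, 2, 3}}.
int(A) = ⋃ {U ∈ τ : U ⊆ A}. Opens contained in A: ∅.
Taking the union of these: int(A) = ∅.
cl(A) = ⋂ {C closed : A ⊆ C}. Closed sets containing A: {3}, {1, 2, 3}.
Intersecting these: cl(A) = {3}.
∂A = cl(A) ∖ int(A) = {3} ∖ ∅ = {3}.


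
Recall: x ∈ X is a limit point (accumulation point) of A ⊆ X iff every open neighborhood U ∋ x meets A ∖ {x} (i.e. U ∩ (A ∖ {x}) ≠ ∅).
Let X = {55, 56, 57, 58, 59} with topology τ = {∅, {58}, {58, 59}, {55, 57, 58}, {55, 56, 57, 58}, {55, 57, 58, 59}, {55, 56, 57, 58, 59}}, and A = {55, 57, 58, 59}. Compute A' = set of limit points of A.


A' = {55, 56, 57, 59}

For each x ∈ X, list the open sets U ∈ τ with x ∈ U, then check whether U ∩ (A ∖ {x}) ≠ ∅ for every such U.
  x = 55: opens ∋ x are {55, 57, 58}, {55, 56, 57, 58}, {55, 57, 58, 59}, {55, 56, 57, 58, 59}; each meets A ∖ {55}, so x IS a limit point.
  x = 56: opens ∋ x are {55, 56, 57, 58}, {55, 56, 57, 58, 59}; each meets A ∖ {56}, so x IS a limit point.
  x = 57: opens ∋ x are {55, 57, 58}, {55, 56, 57, 58}, {55, 57, 58, 59}, {55, 56, 57, 58, 59}; each meets A ∖ {57}, so x IS a limit point.
  x = 58: open {58} ∋ x has {58} ∩ (A ∖ {58}) = ∅, so x is NOT a limit point.
  x = 59: opens ∋ x are {58, 59}, {55, 57, 58, 59}, {55, 56, 57, 58, 59}; each meets A ∖ {59}, so x IS a limit point.
Collecting: A' = {55, 56, 57, 59}.


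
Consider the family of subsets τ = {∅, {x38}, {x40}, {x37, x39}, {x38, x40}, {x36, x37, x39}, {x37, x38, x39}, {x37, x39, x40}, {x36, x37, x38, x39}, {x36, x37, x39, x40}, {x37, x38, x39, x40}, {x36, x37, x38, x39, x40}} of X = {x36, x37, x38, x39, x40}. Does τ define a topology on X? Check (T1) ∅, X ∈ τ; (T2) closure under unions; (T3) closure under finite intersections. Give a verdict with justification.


τ IS a topology on X.

Axiom (T1): ∅ ∈ τ? Yes; X ∈ τ? Yes.
Axiom (T2/T3): check pairwise unions and intersections of members of τ.
All pairwise intersections and unions checked — each lies in τ. Therefore τ satisfies (T1), (T2), (T3): it IS a topology on X.


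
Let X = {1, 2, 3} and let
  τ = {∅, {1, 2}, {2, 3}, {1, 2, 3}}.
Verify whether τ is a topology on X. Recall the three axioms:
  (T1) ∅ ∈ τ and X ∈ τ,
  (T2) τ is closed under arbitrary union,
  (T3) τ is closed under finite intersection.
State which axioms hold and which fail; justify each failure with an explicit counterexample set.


τ is NOT a topology on X.

Axiom (T1): ∅ ∈ τ? Yes; X ∈ τ? Yes.
Axiom (T2/T3): check pairwise unions and intersections of members of τ.
Counterexample for (T3): {1, 2} ∩ {2, 3} = {2} ∉ τ. Therefore τ is NOT a topology.


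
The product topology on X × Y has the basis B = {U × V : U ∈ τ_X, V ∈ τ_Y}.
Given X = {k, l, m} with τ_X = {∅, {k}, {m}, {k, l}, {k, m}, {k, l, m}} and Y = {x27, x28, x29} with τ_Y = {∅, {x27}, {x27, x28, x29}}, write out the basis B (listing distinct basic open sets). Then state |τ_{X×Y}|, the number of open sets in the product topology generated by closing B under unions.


Basis B = {∅ × ∅, {k} × {x27}, {m} × {x27}, {k, l} × {x27}, {k, m} × {x27}, {k} × {x27, x28, x29}, {k, l, m} × {x27}, {m} × {x27, x28, x29}, {k, l} × {x27, x28, x29}, {k, m} × {x27, x28, x29}, {k, l, m} × {x27, x28, x29}}; |τ_{X×Y}| = 18.

Enumerate products U × V with U ∈ τ_X, V ∈ τ_Y (deduplicated):
  ∅ × ∅ = {} (∅)
  {k} × {x27} = {(k,x27)}
  {m} × {x27} = {(m,x27)}
  {k, l} × {x27} = {(k,x27), (l,x27)}
  {k, m} × {x27} = {(k,x27), (m,x27)}
  {k} × {x27, x28, x29} = {(k,x27), (k,x28), (k,x29)}
  {k, l, m} × {x27} = {(k,x27), (l,x27), (m,x27)}
  {m} × {x27, x28, x29} = {(m,x27), (m,x28), (m,x29)}
  {k, l} × {x27, x28, x29} = {(k,x27), (k,x28), (k,x29), (l,x27), (l,x28), (l,x29)}
  {k, m} × {x27, x28, x29} = {(k,x27), (k,x28), (k,x29), (m,x27), (m,x28), (m,x29)}
  {k, l, m} × {x27, x28, x29} = {(k,x27), (k,x28), (k,x29), (l,x27), (l,x28), (l,x29), (m,x27), (m,x28), (m,x29)}
These 11 distinct sets form the basis B.
Close under arbitrary unions to get τ_{X×Y}; counting gives |τ_{X×Y}| = 18.


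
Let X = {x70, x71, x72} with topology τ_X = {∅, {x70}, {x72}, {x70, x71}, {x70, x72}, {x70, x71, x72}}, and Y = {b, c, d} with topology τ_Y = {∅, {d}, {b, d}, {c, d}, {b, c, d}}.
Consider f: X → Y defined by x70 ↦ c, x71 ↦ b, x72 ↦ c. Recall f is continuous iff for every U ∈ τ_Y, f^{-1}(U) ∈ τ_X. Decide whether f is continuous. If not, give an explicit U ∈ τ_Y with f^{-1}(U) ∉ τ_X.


f is NOT continuous.

Compute f^{-1}(U) for each U ∈ τ_Y:
  U = ∅: f^{-1}(U) = ∅ ∈ τ_X ✓.
  U = {d}: f^{-1}(U) = ∅ ∈ τ_X ✓.
  U = {b, d}: f^{-1}(U) = {x71} ∉ τ_X ✗.
  U = {c, d}: f^{-1}(U) = {x70, x72} ∈ τ_X ✓.
  U = {b, c, d}: f^{-1}(U) = {x70, x71, x72} ∈ τ_X ✓.
Found U = {b, d} with f^{-1}(U) = {x71} not in τ_X. Therefore f is NOT continuous.


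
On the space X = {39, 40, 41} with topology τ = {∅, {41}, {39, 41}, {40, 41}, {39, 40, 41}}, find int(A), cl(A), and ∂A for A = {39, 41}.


int(A) = {39, 41}, cl(A) = {39, 40, 41}, ∂A = {40}.

Closed sets in (X, τ) are complements of opens:
  closed(X, τ) = {∅, {39}, {40}, {39, 40}, {39, 40, 41}}.
int(A) = ⋃ {U ∈ τ : U ⊆ A}. Opens contained in A: ∅, {41}, {39, 41}.
Taking the union of these: int(A) = {39, 41}.
cl(A) = ⋂ {C closed : A ⊆ C}. Closed sets containing A: {39, 40, 41}.
Intersecting these: cl(A) = {39, 40, 41}.
∂A = cl(A) ∖ int(A) = {39, 40, 41} ∖ {39, 41} = {40}.


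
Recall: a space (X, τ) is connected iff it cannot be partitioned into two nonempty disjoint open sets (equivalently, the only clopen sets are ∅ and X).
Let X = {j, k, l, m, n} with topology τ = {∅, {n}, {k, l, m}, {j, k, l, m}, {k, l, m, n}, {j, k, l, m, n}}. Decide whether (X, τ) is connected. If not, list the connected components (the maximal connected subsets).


(X, τ) is disconnected; components = [{n}, {j, k, l, m}].

Find clopen sets (U ∈ τ with X ∖ U ∈ τ):
  U = ∅, X ∖ U = {j, k, l, m, n} — both open, so U is clopen.
  U = {n}, X ∖ U = {j, k, l, m} — both open, so U is clopen.
  U = {j, k, l, m}, X ∖ U = {n} — both open, so U is clopen.
  U = {j, k, l, m, n}, X ∖ U = ∅ — both open, so U is clopen.
Nontrivial clopen(s) exist: e.g. {n}. So (X, τ) is disconnected.
Compute connected components by grouping points that agree on all clopens:
  component: {n}
  component: {j, k, l, m}


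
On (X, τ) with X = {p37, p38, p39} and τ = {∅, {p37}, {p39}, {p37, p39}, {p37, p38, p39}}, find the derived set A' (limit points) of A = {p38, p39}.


A' = {p38}

For each x ∈ X, list the open sets U ∈ τ with x ∈ U, then check whether U ∩ (A ∖ {x}) ≠ ∅ for every such U.
  x = p37: open {p37} ∋ x has {p37} ∩ (A ∖ {p37}) = ∅, so x is NOT a limit point.
  x = p38: opens ∋ x are {p37, p38, p39}; each meets A ∖ {p38}, so x IS a limit point.
  x = p39: open {p39} ∋ x has {p39} ∩ (A ∖ {p39}) = ∅, so x is NOT a limit point.
Collecting: A' = {p38}.


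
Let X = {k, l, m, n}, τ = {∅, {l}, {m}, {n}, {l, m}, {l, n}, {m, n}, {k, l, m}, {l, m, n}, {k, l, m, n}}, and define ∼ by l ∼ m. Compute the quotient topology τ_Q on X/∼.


X/∼ = {[k], [l=m], [n]}; |τ_Q| = 6.

Equivalence classes: [k], [l=m], [n].
Quotient map π: X → X/∼ sends k ↦ [k], l ↦ [l=m], m ↦ [l=m], n ↦ [n].
For each subset V ⊆ X/∼, compute π^{-1}(V) ⊆ X and check whether π^{-1}(V) ∈ τ. V is open in τ_Q iff π^{-1}(V) ∈ τ.
  V = {}: π^{-1}(V) = ∅ ∈ τ ✓.
  V = {[k]}: π^{-1}(V) = {k} ∉ τ ✗.
  V = {[l=m]}: π^{-1}(V) = {l, m} ∈ τ ✓.
  V = {[k], [l=m]}: π^{-1}(V) = {k, l, m} ∈ τ ✓.
  V = {[n]}: π^{-1}(V) = {n} ∈ τ ✓.
  V = {[k], [n]}: π^{-1}(V) = {k, n} ∉ τ ✗.
  V = {[l=m], [n]}: π^{-1}(V) = {l, m, n} ∈ τ ✓.
  V = {[k], [l=m], [n]}: π^{-1}(V) = {k, l, m, n} ∈ τ ✓.
Open sets in the quotient: τ_Q = {{}, {[l=m]}, {[k], [l=m]}, {[n]}, {[l=m], [n]}, {[k], [l=m], [n]}} (6 elements).


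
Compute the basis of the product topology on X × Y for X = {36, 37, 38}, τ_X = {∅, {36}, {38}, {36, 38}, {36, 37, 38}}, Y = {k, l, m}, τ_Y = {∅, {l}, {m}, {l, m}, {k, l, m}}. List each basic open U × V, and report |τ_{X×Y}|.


Basis B = {∅ × ∅, {36} × {l}, {36} × {m}, {38} × {l}, {38} × {m}, {36} × {l, m}, {36, 38} × {l}, {36, 38} × {m}, {38} × {l, m}, {36} × {k, l, m}, {36, 37, 38} × {l}, {36, 37, 38} × {m}, {38} × {k, l, m}, {36, 38} × {l, m}, {36, 38} × {k, l, m}, {36, 37, 38} × {l, m}, {36, 37, 38} × {k, l, m}}; |τ_{X×Y}| = 48.

Enumerate products U × V with U ∈ τ_X, V ∈ τ_Y (deduplicated):
  ∅ × ∅ = {} (∅)
  {36} × {l} = {(36,l)}
  {36} × {m} = {(36,m)}
  {38} × {l} = {(38,l)}
  {38} × {m} = {(38,m)}
  {36} × {l, m} = {(36,l), (36,m)}
  {36, 38} × {l} = {(36,l), (38,l)}
  {36, 38} × {m} = {(36,m), (38,m)}
  {38} × {l, m} = {(38,l), (38,m)}
  {36} × {k, l, m} = {(36,k), (36,l), (36,m)}
  {36, 37, 38} × {l} = {(36,l), (37,l), (38,l)}
  {36, 37, 38} × {m} = {(36,m), (37,m), (38,m)}
  {38} × {k, l, m} = {(38,k), (38,l), (38,m)}
  {36, 38} × {l, m} = {(36,l), (36,m), (38,l), (38,m)}
  {36, 38} × {k, l, m} = {(36,k), (36,l), (36,m), (38,k), (38,l), (38,m)}
  {36, 37, 38} × {l, m} = {(36,l), (36,m), (37,l), (37,m), (38,l), (38,m)}
  {36, 37, 38} × {k, l, m} = {(36,k), (36,l), (36,m), (37,k), (37,l), (37,m), (38,k), (38,l), (38,m)}
These 17 distinct sets form the basis B.
Close under arbitrary unions to get τ_{X×Y}; counting gives |τ_{X×Y}| = 48.


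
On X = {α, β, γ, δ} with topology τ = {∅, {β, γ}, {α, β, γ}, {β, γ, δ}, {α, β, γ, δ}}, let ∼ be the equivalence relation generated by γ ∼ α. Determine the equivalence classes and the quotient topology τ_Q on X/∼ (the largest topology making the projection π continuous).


X/∼ = {[α=γ], [β], [δ]}; |τ_Q| = 3.

Equivalence classes: [α=γ], [β], [δ].
Quotient map π: X → X/∼ sends α ↦ [α=γ], β ↦ [β], γ ↦ [α=γ], δ ↦ [δ].
For each subset V ⊆ X/∼, compute π^{-1}(V) ⊆ X and check whether π^{-1}(V) ∈ τ. V is open in τ_Q iff π^{-1}(V) ∈ τ.
  V = {}: π^{-1}(V) = ∅ ∈ τ ✓.
  V = {[α=γ]}: π^{-1}(V) = {α, γ} ∉ τ ✗.
  V = {[β]}: π^{-1}(V) = {β} ∉ τ ✗.
  V = {[α=γ], [β]}: π^{-1}(V) = {α, β, γ} ∈ τ ✓.
  V = {[δ]}: π^{-1}(V) = {δ} ∉ τ ✗.
  V = {[α=γ], [δ]}: π^{-1}(V) = {α, γ, δ} ∉ τ ✗.
  V = {[β], [δ]}: π^{-1}(V) = {β, δ} ∉ τ ✗.
  V = {[α=γ], [β], [δ]}: π^{-1}(V) = {α, β, γ, δ} ∈ τ ✓.
Open sets in the quotient: τ_Q = {{}, {[α=γ], [β]}, {[α=γ], [β], [δ]}} (3 elements).


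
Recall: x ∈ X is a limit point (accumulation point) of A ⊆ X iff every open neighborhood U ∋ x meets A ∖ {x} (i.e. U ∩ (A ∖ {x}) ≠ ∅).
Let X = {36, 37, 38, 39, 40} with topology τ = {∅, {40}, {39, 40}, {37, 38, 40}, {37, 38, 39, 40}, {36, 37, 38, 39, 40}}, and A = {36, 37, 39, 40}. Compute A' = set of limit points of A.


A' = {36, 37, 38, 39}

For each x ∈ X, list the open sets U ∈ τ with x ∈ U, then check whether U ∩ (A ∖ {x}) ≠ ∅ for every such U.
  x = 36: opens ∋ x are {36, 37, 38, 39, 40}; each meets A ∖ {36}, so x IS a limit point.
  x = 37: opens ∋ x are {37, 38, 40}, {37, 38, 39, 40}, {36, 37, 38, 39, 40}; each meets A ∖ {37}, so x IS a limit point.
  x = 38: opens ∋ x are {37, 38, 40}, {37, 38, 39, 40}, {36, 37, 38, 39, 40}; each meets A ∖ {38}, so x IS a limit point.
  x = 39: opens ∋ x are {39, 40}, {37, 38, 39, 40}, {36, 37, 38, 39, 40}; each meets A ∖ {39}, so x IS a limit point.
  x = 40: open {40} ∋ x has {40} ∩ (A ∖ {40}) = ∅, so x is NOT a limit point.
Collecting: A' = {36, 37, 38, 39}.


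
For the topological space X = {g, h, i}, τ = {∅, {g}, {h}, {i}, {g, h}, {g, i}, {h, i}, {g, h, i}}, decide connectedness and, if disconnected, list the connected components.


(X, τ) is disconnected; components = [{g}, {h}, {i}].

Find clopen sets (U ∈ τ with X ∖ U ∈ τ):
  U = ∅, X ∖ U = {g, h, i} — both open, so U is clopen.
  U = {g}, X ∖ U = {h, i} — both open, so U is clopen.
  U = {h}, X ∖ U = {g, i} — both open, so U is clopen.
  U = {i}, X ∖ U = {g, h} — both open, so U is clopen.
  U = {g, h}, X ∖ U = {i} — both open, so U is clopen.
  U = {g, i}, X ∖ U = {h} — both open, so U is clopen.
  U = {h, i}, X ∖ U = {g} — both open, so U is clopen.
  U = {g, h, i}, X ∖ U = ∅ — both open, so U is clopen.
Nontrivial clopen(s) exist: e.g. {g, i}. So (X, τ) is disconnected.
Compute connected components by grouping points that agree on all clopens:
  component: {g}
  component: {h}
  component: {i}


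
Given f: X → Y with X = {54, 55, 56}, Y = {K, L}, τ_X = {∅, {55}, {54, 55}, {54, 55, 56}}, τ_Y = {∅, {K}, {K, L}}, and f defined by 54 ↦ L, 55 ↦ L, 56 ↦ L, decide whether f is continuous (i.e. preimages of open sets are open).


f IS continuous.

Compute f^{-1}(U) for each U ∈ τ_Y:
  U = ∅: f^{-1}(U) = ∅ ∈ τ_X ✓.
  U = {K}: f^{-1}(U) = ∅ ∈ τ_X ✓.
  U = {K, L}: f^{-1}(U) = {54, 55, 56} ∈ τ_X ✓.
Every preimage lies in τ_X, so f IS continuous.


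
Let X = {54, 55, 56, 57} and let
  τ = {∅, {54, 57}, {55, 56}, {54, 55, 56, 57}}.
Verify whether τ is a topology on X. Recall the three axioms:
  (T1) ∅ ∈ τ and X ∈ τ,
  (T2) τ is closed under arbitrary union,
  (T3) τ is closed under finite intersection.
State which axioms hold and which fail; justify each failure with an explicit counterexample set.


τ IS a topology on X.

Axiom (T1): ∅ ∈ τ? Yes; X ∈ τ? Yes.
Axiom (T2/T3): check pairwise unions and intersections of members of τ.
All pairwise intersections and unions checked — each lies in τ. Therefore τ satisfies (T1), (T2), (T3): it IS a topology on X.


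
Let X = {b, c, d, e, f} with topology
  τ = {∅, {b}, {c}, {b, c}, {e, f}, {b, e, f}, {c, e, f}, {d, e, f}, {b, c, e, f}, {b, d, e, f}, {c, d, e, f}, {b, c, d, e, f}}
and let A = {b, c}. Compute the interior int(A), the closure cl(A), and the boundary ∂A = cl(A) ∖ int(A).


int(A) = {b, c}, cl(A) = {b, c}, ∂A = ∅.

Closed sets in (X, τ) are complements of opens:
  closed(X, τ) = {∅, {b}, {c}, {d}, {b, c}, {b, d}, {c, d}, {b, c, d}, {d, e, f}, {b, d, e, f}, {c, d, e, f}, {b, c, d, e, f}}.
int(A) = ⋃ {U ∈ τ : U ⊆ A}. Opens contained in A: ∅, {b}, {c}, {b, c}.
Taking the union of these: int(A) = {b, c}.
cl(A) = ⋂ {C closed : A ⊆ C}. Closed sets containing A: {b, c}, {b, c, d}, {b, c, d, e, f}.
Intersecting these: cl(A) = {b, c}.
∂A = cl(A) ∖ int(A) = {b, c} ∖ {b, c} = ∅.


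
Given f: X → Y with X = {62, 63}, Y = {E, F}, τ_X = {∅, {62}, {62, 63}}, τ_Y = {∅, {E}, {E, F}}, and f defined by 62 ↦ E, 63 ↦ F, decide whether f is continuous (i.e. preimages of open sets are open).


f IS continuous.

Compute f^{-1}(U) for each U ∈ τ_Y:
  U = ∅: f^{-1}(U) = ∅ ∈ τ_X ✓.
  U = {E}: f^{-1}(U) = {62} ∈ τ_X ✓.
  U = {E, F}: f^{-1}(U) = {62, 63} ∈ τ_X ✓.
Every preimage lies in τ_X, so f IS continuous.


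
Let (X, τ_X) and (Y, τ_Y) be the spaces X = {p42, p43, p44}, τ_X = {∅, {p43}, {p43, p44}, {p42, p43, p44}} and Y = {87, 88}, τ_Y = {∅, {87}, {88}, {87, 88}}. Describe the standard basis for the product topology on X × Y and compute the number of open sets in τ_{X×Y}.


Basis B = {∅ × ∅, {p43} × {87}, {p43} × {88}, {p43} × {87, 88}, {p43, p44} × {87}, {p43, p44} × {88}, {p42, p43, p44} × {87}, {p42, p43, p44} × {88}, {p43, p44} × {87, 88}, {p42, p43, p44} × {87, 88}}; |τ_{X×Y}| = 16.

Enumerate products U × V with U ∈ τ_X, V ∈ τ_Y (deduplicated):
  ∅ × ∅ = {} (∅)
  {p43} × {87} = {(p43,87)}
  {p43} × {88} = {(p43,88)}
  {p43} × {87, 88} = {(p43,87), (p43,88)}
  {p43, p44} × {87} = {(p43,87), (p44,87)}
  {p43, p44} × {88} = {(p43,88), (p44,88)}
  {p42, p43, p44} × {87} = {(p42,87), (p43,87), (p44,87)}
  {p42, p43, p44} × {88} = {(p42,88), (p43,88), (p44,88)}
  {p43, p44} × {87, 88} = {(p43,87), (p43,88), (p44,87), (p44,88)}
  {p42, p43, p44} × {87, 88} = {(p42,87), (p42,88), (p43,87), (p43,88), (p44,87), (p44,88)}
These 10 distinct sets form the basis B.
Close under arbitrary unions to get τ_{X×Y}; counting gives |τ_{X×Y}| = 16.


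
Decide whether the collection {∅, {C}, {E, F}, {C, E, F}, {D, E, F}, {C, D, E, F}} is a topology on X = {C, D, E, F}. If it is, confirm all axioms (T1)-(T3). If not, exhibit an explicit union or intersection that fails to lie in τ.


τ IS a topology on X.

Axiom (T1): ∅ ∈ τ? Yes; X ∈ τ? Yes.
Axiom (T2/T3): check pairwise unions and intersections of members of τ.
All pairwise intersections and unions checked — each lies in τ. Therefore τ satisfies (T1), (T2), (T3): it IS a topology on X.


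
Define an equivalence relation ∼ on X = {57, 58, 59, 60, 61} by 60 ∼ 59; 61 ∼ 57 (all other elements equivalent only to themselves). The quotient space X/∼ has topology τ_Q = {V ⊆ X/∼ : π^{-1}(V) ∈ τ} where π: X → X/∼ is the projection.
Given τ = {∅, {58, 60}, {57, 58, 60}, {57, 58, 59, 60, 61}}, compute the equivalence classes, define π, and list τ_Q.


X/∼ = {[57=61], [58], [59=60]}; |τ_Q| = 2.

Equivalence classes: [57=61], [58], [59=60].
Quotient map π: X → X/∼ sends 57 ↦ [57=61], 58 ↦ [58], 59 ↦ [59=60], 60 ↦ [59=60], 61 ↦ [57=61].
For each subset V ⊆ X/∼, compute π^{-1}(V) ⊆ X and check whether π^{-1}(V) ∈ τ. V is open in τ_Q iff π^{-1}(V) ∈ τ.
  V = {}: π^{-1}(V) = ∅ ∈ τ ✓.
  V = {[57=61]}: π^{-1}(V) = {57, 61} ∉ τ ✗.
  V = {[58]}: π^{-1}(V) = {58} ∉ τ ✗.
  V = {[57=61], [58]}: π^{-1}(V) = {57, 58, 61} ∉ τ ✗.
  V = {[59=60]}: π^{-1}(V) = {59, 60} ∉ τ ✗.
  V = {[57=61], [59=60]}: π^{-1}(V) = {57, 59, 60, 61} ∉ τ ✗.
  V = {[58], [59=60]}: π^{-1}(V) = {58, 59, 60} ∉ τ ✗.
  V = {[57=61], [58], [59=60]}: π^{-1}(V) = {57, 58, 59, 60, 61} ∈ τ ✓.
Open sets in the quotient: τ_Q = {{}, {[57=61], [58], [59=60]}} (2 elements).


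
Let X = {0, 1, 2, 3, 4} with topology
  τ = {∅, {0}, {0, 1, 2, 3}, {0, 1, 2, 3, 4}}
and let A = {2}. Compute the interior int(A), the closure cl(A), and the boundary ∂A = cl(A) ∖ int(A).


int(A) = ∅, cl(A) = {1, 2, 3, 4}, ∂A = {1, 2, 3, 4}.

Closed sets in (X, τ) are complements of opens:
  closed(X, τ) = {∅, {4}, {1, 2, 3, 4}, {0, 1, 2, 3, 4}}.
int(A) = ⋃ {U ∈ τ : U ⊆ A}. Opens contained in A: ∅.
Taking the union of these: int(A) = ∅.
cl(A) = ⋂ {C closed : A ⊆ C}. Closed sets containing A: {1, 2, 3, 4}, {0, 1, 2, 3, 4}.
Intersecting these: cl(A) = {1, 2, 3, 4}.
∂A = cl(A) ∖ int(A) = {1, 2, 3, 4} ∖ ∅ = {1, 2, 3, 4}.


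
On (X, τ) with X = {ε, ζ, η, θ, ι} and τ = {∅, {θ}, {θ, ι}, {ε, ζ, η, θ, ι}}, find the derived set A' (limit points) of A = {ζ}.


A' = {ε, η}

For each x ∈ X, list the open sets U ∈ τ with x ∈ U, then check whether U ∩ (A ∖ {x}) ≠ ∅ for every such U.
  x = ε: opens ∋ x are {ε, ζ, η, θ, ι}; each meets A ∖ {ε}, so x IS a limit point.
  x = ζ: open {ε, ζ, η, θ, ι} ∋ x has {ε, ζ, η, θ, ι} ∩ (A ∖ {ζ}) = ∅, so x is NOT a limit point.
  x = η: opens ∋ x are {ε, ζ, η, θ, ι}; each meets A ∖ {η}, so x IS a limit point.
  x = θ: open {θ} ∋ x has {θ} ∩ (A ∖ {θ}) = ∅, so x is NOT a limit point.
  x = ι: open {θ, ι} ∋ x has {θ, ι} ∩ (A ∖ {ι}) = ∅, so x is NOT a limit point.
Collecting: A' = {ε, η}.


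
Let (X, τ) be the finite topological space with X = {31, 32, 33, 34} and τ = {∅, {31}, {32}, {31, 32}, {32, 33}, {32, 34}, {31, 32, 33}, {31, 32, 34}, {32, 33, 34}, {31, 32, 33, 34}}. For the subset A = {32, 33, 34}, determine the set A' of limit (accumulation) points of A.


A' = {33, 34}

For each x ∈ X, list the open sets U ∈ τ with x ∈ U, then check whether U ∩ (A ∖ {x}) ≠ ∅ for every such U.
  x = 31: open {31} ∋ x has {31} ∩ (A ∖ {31}) = ∅, so x is NOT a limit point.
  x = 32: open {32} ∋ x has {32} ∩ (A ∖ {32}) = ∅, so x is NOT a limit point.
  x = 33: opens ∋ x are {32, 33}, {31, 32, 33}, {32, 33, 34}, {31, 32, 33, 34}; each meets A ∖ {33}, so x IS a limit point.
  x = 34: opens ∋ x are {32, 34}, {31, 32, 34}, {32, 33, 34}, {31, 32, 33, 34}; each meets A ∖ {34}, so x IS a limit point.
Collecting: A' = {33, 34}.


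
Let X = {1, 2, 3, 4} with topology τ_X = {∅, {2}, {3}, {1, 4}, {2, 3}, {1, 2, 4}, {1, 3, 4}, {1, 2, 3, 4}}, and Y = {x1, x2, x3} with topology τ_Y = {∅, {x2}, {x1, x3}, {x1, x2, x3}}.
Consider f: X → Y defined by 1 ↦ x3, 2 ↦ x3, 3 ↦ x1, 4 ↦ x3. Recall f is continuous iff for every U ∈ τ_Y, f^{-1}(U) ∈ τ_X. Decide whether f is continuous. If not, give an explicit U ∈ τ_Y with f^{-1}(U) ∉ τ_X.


f IS continuous.

Compute f^{-1}(U) for each U ∈ τ_Y:
  U = ∅: f^{-1}(U) = ∅ ∈ τ_X ✓.
  U = {x2}: f^{-1}(U) = ∅ ∈ τ_X ✓.
  U = {x1, x3}: f^{-1}(U) = {1, 2, 3, 4} ∈ τ_X ✓.
  U = {x1, x2, x3}: f^{-1}(U) = {1, 2, 3, 4} ∈ τ_X ✓.
Every preimage lies in τ_X, so f IS continuous.


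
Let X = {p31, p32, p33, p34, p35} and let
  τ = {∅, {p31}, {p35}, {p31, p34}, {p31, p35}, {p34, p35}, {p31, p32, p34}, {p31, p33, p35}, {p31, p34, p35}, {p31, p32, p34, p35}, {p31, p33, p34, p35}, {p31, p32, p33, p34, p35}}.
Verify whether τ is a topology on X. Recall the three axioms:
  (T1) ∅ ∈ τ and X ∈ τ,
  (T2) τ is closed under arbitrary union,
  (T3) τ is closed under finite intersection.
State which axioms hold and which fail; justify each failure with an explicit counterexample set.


τ is NOT a topology on X.

Axiom (T1): ∅ ∈ τ? Yes; X ∈ τ? Yes.
Axiom (T2/T3): check pairwise unions and intersections of members of τ.
Counterexample for (T3): {p31, p34} ∩ {p34, p35} = {p34} ∉ τ. Therefore τ is NOT a topology.


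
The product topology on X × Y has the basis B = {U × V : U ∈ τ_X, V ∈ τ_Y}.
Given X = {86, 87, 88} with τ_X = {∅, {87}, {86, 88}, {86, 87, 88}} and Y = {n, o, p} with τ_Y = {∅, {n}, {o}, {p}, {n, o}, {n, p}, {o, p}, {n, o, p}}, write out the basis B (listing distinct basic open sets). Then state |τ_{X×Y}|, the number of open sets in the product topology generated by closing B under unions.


Basis B = {∅ × ∅, {87} × {n}, {87} × {o}, {87} × {p}, {86, 88} × {n}, {86, 88} × {o}, {86, 88} × {p}, {87} × {n, o}, {87} × {n, p}, {87} × {o, p}, {86, 87, 88} × {n}, {86, 87, 88} × {o}, {86, 87, 88} × {p}, {87} × {n, o, p}, {86, 88} × {n, o}, {86, 88} × {n, p}, {86, 88} × {o, p}, {86, 88} × {n, o, p}, {86, 87, 88} × {n, o}, {86, 87, 88} × {n, p}, {86, 87, 88} × {o, p}, {86, 87, 88} × {n, o, p}}; |τ_{X×Y}| = 64.

Enumerate products U × V with U ∈ τ_X, V ∈ τ_Y (deduplicated):
  ∅ × ∅ = {} (∅)
  {87} × {n} = {(87,n)}
  {87} × {o} = {(87,o)}
  {87} × {p} = {(87,p)}
  {86, 88} × {n} = {(86,n), (88,n)}
  {86, 88} × {o} = {(86,o), (88,o)}
  {86, 88} × {p} = {(86,p), (88,p)}
  {87} × {n, o} = {(87,n), (87,o)}
  {87} × {n, p} = {(87,n), (87,p)}
  {87} × {o, p} = {(87,o), (87,p)}
  {86, 87, 88} × {n} = {(86,n), (87,n), (88,n)}
  {86, 87, 88} × {o} = {(86,o), (87,o), (88,o)}
  {86, 87, 88} × {p} = {(86,p), (87,p), (88,p)}
  {87} × {n, o, p} = {(87,n), (87,o), (87,p)}
  {86, 88} × {n, o} = {(86,n), (86,o), (88,n), (88,o)}
  {86, 88} × {n, p} = {(86,n), (86,p), (88,n), (88,p)}
  {86, 88} × {o, p} = {(86,o), (86,p), (88,o), (88,p)}
  {86, 88} × {n, o, p} = {(86,n), (86,o), (86,p), (88,n), (88,o), (88,p)}
  {86, 87, 88} × {n, o} = {(86,n), (86,o), (87,n), (87,o), (88,n), (88,o)}
  {86, 87, 88} × {n, p} = {(86,n), (86,p), (87,n), (87,p), (88,n), (88,p)}
  {86, 87, 88} × {o, p} = {(86,o), (86,p), (87,o), (87,p), (88,o), (88,p)}
  {86, 87, 88} × {n, o, p} = {(86,n), (86,o), (86,p), (87,n), (87,o), (87,p), (88,n), (88,o), (88,p)}
These 22 distinct sets form the basis B.
Close under arbitrary unions to get τ_{X×Y}; counting gives |τ_{X×Y}| = 64.
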